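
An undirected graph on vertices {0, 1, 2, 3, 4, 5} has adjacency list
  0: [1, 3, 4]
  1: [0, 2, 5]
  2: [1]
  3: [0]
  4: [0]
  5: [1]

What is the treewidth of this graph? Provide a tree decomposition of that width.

Each bag holds 2 vertices, so the decomposition has width 1, which upper-bounds the treewidth. Since G has at least one edge (e.g. 1–5), it is not an edgeless graph, so tw(G) ≥ 1. The upper and lower bounds meet at 1, so that is the treewidth.

Treewidth 1.
One optimal decomposition is:
Bags: B1 = {1, 5}  B2 = {1, 2}  B3 = {0, 1}  B4 = {0, 4}  B5 = {0, 3}
Tree: B1–B2, B2–B3, B3–B4, B4–B5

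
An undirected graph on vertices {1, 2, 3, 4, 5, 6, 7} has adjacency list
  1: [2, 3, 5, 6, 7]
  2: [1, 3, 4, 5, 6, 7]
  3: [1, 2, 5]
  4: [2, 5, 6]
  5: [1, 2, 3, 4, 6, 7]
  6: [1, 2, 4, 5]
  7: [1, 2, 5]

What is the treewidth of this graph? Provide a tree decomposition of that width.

Treewidth 3.
Bags: B1 = {1, 2, 5, 6}  B2 = {2, 4, 5, 6}  B3 = {1, 2, 3, 5}  B4 = {1, 2, 5, 7}
Tree: B1–B2, B1–B3, B1–B4

The largest bag has 4 vertices, giving width 3; this decomposition certifies tw(G) ≤ 3. Conversely, {1, 2, 3, 5} is a clique of size 4, and the vertices of any clique must share a bag in every tree decomposition; so some bag has ≥ 4 vertices and tw(G) ≥ 3. Hence tw(G) = 3 exactly.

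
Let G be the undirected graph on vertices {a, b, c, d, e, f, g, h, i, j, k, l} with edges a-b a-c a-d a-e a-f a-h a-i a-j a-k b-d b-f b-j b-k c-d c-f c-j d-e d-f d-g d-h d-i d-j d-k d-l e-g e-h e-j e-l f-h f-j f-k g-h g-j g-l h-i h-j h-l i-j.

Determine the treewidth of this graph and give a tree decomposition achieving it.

Each bag holds 5 vertices, so the decomposition has width 4, which upper-bounds the treewidth. On the other hand G contains the 5-clique {d, e, g, h, j}. A clique must lie in a single bag of any decomposition, so no decomposition can have width below 4. Combining the bounds, tw(G) = 4.

Treewidth 4.
One optimal decomposition is:
Bags: B1 = {a, b, d, f, j}  B2 = {a, d, f, h, j}  B3 = {a, d, e, h, j}  B4 = {a, d, h, i, j}  B5 = {d, e, g, h, j}  B6 = {a, b, d, f, k}  B7 = {d, e, g, h, l}  B8 = {a, c, d, f, j}
Tree: B1–B2, B2–B3, B2–B4, B3–B5, B1–B6, B5–B7, B1–B8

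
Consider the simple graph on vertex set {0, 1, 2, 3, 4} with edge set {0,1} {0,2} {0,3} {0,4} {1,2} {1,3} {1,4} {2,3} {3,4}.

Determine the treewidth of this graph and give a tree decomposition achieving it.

Treewidth 3.
Bags: B1 = {0, 1, 3, 4}  B2 = {0, 1, 2, 3}
Tree: B1–B2

The largest bag has 4 vertices, giving width 3; this decomposition certifies tw(G) ≤ 3. On the other hand G contains the 4-clique {0, 1, 2, 3}. A clique must lie in a single bag of any decomposition, so no decomposition can have width below 3. Hence tw(G) = 3 exactly.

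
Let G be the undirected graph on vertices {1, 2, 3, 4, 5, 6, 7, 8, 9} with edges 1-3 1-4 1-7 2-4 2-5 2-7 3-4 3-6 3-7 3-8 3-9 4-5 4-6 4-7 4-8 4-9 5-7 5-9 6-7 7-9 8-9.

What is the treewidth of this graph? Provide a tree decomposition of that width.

Every bag has size at most 4, so the width is 4 − 1 = 3 and tw(G) ≤ 3. On the other hand G contains the 4-clique {3, 4, 8, 9}. A clique must lie in a single bag of any decomposition, so no decomposition can have width below 3. Combining the bounds, tw(G) = 3.

Treewidth 3.
Bags: B1 = {4, 5, 7, 9}  B2 = {3, 4, 7, 9}  B3 = {1, 3, 4, 7}  B4 = {2, 4, 5, 7}  B5 = {3, 4, 6, 7}  B6 = {3, 4, 8, 9}
Tree: B1–B2, B2–B3, B1–B4, B3–B5, B2–B6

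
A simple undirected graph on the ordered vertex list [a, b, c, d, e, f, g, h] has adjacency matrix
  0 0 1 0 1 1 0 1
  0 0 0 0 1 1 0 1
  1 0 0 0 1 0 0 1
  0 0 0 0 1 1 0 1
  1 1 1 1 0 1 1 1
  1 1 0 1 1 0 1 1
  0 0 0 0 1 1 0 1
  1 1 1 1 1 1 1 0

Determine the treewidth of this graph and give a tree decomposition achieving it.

Treewidth 3.
One optimal decomposition is:
Bags: B1 = {a, e, f, h}  B2 = {e, f, g, h}  B3 = {a, c, e, h}  B4 = {d, e, f, h}  B5 = {b, e, f, h}
Tree: B1–B2, B1–B3, B1–B4, B2–B5

The largest bag has 4 vertices, giving width 3; this decomposition certifies tw(G) ≤ 3. For the lower bound, the 4 vertices {a, c, e, h} are pairwise adjacent, and any tree decomposition puts a clique entirely inside one bag — forcing width ≥ 3. Hence tw(G) = 3 exactly.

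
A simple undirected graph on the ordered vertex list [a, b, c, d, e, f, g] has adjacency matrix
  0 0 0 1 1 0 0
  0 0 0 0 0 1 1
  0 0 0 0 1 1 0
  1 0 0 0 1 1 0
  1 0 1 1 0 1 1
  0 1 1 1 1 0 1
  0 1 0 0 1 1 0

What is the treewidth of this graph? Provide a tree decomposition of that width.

The largest bag has 3 vertices, giving width 2; this decomposition certifies tw(G) ≤ 2. On the other hand G contains the 3-clique {a, d, e}. A clique must lie in a single bag of any decomposition, so no decomposition can have width below 2. The upper and lower bounds meet at 2, so that is the treewidth.

Treewidth 2.
One optimal decomposition is:
Bags: B1 = {d, e, f}  B2 = {c, e, f}  B3 = {e, f, g}  B4 = {b, f, g}  B5 = {a, d, e}
Tree: B1–B2, B1–B3, B3–B4, B1–B5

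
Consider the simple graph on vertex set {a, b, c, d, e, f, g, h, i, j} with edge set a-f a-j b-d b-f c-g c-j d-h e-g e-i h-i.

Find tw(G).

A width-2 tree decomposition is:
Bags: B1 = {a, f, j}  B2 = {b, f, j}  B3 = {b, d, j}  B4 = {d, h, j}  B5 = {h, i, j}  B6 = {e, i, j}  B7 = {e, g, j}  B8 = {c, g, j}
Tree: B1–B2, B2–B3, B3–B4, B4–B5, B5–B6, B6–B7, B7–B8
Every bag has size at most 3, so the width is 3 − 1 = 2 and tw(G) ≤ 2. The edges j–a–f–b–d–h–i–e–g–c–j form a cycle, so G is not a tree and its treewidth is at least 2. Combining the bounds, tw(G) = 2.

2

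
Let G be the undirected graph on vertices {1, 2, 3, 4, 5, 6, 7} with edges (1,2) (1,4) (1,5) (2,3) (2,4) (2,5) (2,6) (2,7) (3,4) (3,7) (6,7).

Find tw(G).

A width-2 tree decomposition is:
Bags: B1 = {2, 3, 4}  B2 = {1, 2, 4}  B3 = {2, 3, 7}  B4 = {1, 2, 5}  B5 = {2, 6, 7}
Tree: B1–B2, B1–B3, B2–B4, B3–B5
Every bag has size at most 3, so the width is 3 − 1 = 2 and tw(G) ≤ 2. On the other hand G contains the 3-clique {1, 2, 4}. A clique must lie in a single bag of any decomposition, so no decomposition can have width below 2. Hence tw(G) = 2 exactly.

2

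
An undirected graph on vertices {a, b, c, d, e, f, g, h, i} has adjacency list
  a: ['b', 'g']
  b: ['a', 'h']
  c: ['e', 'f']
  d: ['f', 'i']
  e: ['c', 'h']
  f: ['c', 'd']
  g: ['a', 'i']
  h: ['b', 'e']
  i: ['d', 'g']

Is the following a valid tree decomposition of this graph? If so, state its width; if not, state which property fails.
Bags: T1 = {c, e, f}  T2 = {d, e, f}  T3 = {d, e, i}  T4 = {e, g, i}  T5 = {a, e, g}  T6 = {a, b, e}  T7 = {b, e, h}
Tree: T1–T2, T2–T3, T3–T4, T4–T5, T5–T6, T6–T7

Every vertex of G appears in some bag (union = {a, b, c, d, e, f, g, h, i}); every edge is covered by a bag; and for each vertex v the set of bags containing v is connected in the bag tree. The decomposition is therefore valid. The largest bag has 3 vertices, so the width is 2.

Yes; width 2.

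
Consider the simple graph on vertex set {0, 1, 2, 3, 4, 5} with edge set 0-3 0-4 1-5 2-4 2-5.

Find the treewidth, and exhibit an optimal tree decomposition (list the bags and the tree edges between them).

Every bag has size at most 2, so the width is 2 − 1 = 1 and tw(G) ≤ 1. Any graph with an edge has treewidth ≥ 1, and G has the edge 3–0. Hence tw(G) = 1 exactly.

Treewidth 1.
One optimal decomposition is:
Bags: B1 = {0, 3}  B2 = {0, 4}  B3 = {2, 4}  B4 = {2, 5}  B5 = {1, 5}
Tree: B1–B2, B2–B3, B3–B4, B4–B5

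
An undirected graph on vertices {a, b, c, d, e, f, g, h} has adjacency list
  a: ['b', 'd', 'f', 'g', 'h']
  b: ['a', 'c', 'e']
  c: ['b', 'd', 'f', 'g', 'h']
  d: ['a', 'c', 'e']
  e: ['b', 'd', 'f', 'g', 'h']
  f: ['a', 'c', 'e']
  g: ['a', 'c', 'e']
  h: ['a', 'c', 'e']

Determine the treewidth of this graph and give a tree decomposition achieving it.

Each bag holds 4 vertices, so the decomposition has width 3, which upper-bounds the treewidth. For the lower bound: the 4 vertex sets {c,d}, {b,e}, {a}, {g} are disjoint, each induces a connected subgraph, and every pair is joined by at least one edge of G. Contracting each set to a single vertex therefore yields K_{4} as a minor, and since treewidth is minor-monotone, tw(G) ≥ tw(K_{4}) = 3. Combining the bounds, tw(G) = 3.

Treewidth 3.
One optimal decomposition is:
Bags: B1 = {a, c, d, e}  B2 = {a, b, c, e}  B3 = {a, c, e, g}  B4 = {a, c, e, h}  B5 = {a, c, e, f}
Tree: B1–B2, B2–B3, B3–B4, B4–B5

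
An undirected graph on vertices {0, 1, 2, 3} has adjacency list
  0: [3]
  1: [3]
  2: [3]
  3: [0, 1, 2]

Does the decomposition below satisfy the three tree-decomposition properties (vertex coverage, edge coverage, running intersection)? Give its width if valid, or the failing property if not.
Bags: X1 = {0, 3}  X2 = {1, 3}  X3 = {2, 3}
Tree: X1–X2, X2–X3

Vertex coverage: the bags together contain {0, 1, 2, 3}, the full vertex set. Edge coverage: each edge of G has both endpoints in at least one bag. Running intersection: for every vertex, the bags containing it form a connected subtree. All three properties hold, so this is a valid tree decomposition of width max|bag| − 1 = 1, and hence tw(G) ≤ 1.

Yes; width 1.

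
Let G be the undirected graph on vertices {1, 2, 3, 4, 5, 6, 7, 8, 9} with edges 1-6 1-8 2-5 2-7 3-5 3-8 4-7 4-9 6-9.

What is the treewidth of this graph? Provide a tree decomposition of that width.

Treewidth 2.
One optimal decomposition is:
Bags: B1 = {1, 6, 8}  B2 = {6, 8, 9}  B3 = {4, 8, 9}  B4 = {4, 7, 8}  B5 = {2, 7, 8}  B6 = {2, 5, 8}  B7 = {3, 5, 8}
Tree: B1–B2, B2–B3, B3–B4, B4–B5, B5–B6, B6–B7

Every bag has size at most 3, so the width is 3 − 1 = 2 and tw(G) ≤ 2. The edges 8–1–6–9–4–7–2–5–3–8 form a cycle, so G is not a tree and its treewidth is at least 2. The upper and lower bounds meet at 2, so that is the treewidth.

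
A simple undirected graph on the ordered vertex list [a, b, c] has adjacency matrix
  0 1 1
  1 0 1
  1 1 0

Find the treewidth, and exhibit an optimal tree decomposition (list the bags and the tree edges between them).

With just one bag of size 3, the width is 3 − 1 = 2, so tw(G) ≤ 2. Conversely, {a, b, c} is a clique of size 3, and the vertices of any clique must share a bag in every tree decomposition; so some bag has ≥ 3 vertices and tw(G) ≥ 2. Therefore the treewidth is 2.

Treewidth 2.
One such decomposition:
Bags: B1 = {a, b, c}
Tree: (single bag)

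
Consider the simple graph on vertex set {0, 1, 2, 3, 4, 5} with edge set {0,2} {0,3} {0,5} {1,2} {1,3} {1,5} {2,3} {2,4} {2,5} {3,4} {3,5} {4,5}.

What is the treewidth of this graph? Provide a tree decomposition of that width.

Treewidth 3.
Bags: B1 = {0, 2, 3, 5}  B2 = {1, 2, 3, 5}  B3 = {2, 3, 4, 5}
Tree: B1–B2, B2–B3

Each bag holds 4 vertices, so the decomposition has width 3, which upper-bounds the treewidth. For the lower bound, the 4 vertices {0, 2, 3, 5} are pairwise adjacent, and any tree decomposition puts a clique entirely inside one bag — forcing width ≥ 3. Therefore the treewidth is 3.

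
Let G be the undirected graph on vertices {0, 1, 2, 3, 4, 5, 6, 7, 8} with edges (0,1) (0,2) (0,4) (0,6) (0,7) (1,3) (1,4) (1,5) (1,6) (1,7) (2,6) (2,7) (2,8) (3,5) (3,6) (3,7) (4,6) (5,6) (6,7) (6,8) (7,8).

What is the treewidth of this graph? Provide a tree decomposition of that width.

The largest bag has 4 vertices, giving width 3; this decomposition certifies tw(G) ≤ 3. On the other hand G contains the 4-clique {2, 6, 7, 8}. A clique must lie in a single bag of any decomposition, so no decomposition can have width below 3. Combining the bounds, tw(G) = 3.

Treewidth 3.
One such decomposition:
Bags: B1 = {0, 1, 6, 7}  B2 = {0, 2, 6, 7}  B3 = {2, 6, 7, 8}  B4 = {1, 3, 6, 7}  B5 = {0, 1, 4, 6}  B6 = {1, 3, 5, 6}
Tree: B1–B2, B2–B3, B1–B4, B1–B5, B4–B6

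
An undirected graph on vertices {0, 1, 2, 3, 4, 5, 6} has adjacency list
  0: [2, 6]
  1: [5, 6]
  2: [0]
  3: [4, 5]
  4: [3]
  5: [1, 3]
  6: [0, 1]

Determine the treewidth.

1

A width-1 tree decomposition is:
Bags: B1 = {3, 4}  B2 = {3, 5}  B3 = {1, 5}  B4 = {1, 6}  B5 = {0, 6}  B6 = {0, 2}
Tree: B1–B2, B2–B3, B3–B4, B4–B5, B5–B6
Every bag has size at most 2, so the width is 2 − 1 = 1 and tw(G) ≤ 1. G has an edge, so its treewidth is at least 1. The upper and lower bounds meet at 1, so that is the treewidth.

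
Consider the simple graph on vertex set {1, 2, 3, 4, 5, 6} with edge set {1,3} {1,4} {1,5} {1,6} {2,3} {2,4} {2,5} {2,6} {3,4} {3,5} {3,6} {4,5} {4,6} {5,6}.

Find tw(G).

A width-4 tree decomposition is:
Bags: B1 = {2, 3, 4, 5, 6}  B2 = {1, 3, 4, 5, 6}
Tree: B1–B2
Every bag has size at most 5, so the width is 5 − 1 = 4 and tw(G) ≤ 4. On the other hand G contains the 5-clique {1, 3, 4, 5, 6}. A clique must lie in a single bag of any decomposition, so no decomposition can have width below 4. Combining the bounds, tw(G) = 4.

4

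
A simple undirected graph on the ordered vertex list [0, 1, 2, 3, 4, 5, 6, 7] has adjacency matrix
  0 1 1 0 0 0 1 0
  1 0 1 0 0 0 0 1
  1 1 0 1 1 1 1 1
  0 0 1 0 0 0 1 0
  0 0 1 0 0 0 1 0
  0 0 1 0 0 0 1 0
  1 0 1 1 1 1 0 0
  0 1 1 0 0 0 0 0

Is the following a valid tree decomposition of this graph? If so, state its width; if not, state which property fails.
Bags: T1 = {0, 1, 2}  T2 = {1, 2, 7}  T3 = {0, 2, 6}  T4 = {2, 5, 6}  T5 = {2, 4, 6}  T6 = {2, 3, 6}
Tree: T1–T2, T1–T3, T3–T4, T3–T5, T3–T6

Checking the three conditions: (i) the bags cover all of {0, 1, 2, 3, 4, 5, 6, 7}; (ii) for each edge, some bag contains both endpoints; (iii) the bags containing any fixed vertex form a subtree. All hold, so the decomposition is valid with width 3 − 1 = 2.

Yes; width 2.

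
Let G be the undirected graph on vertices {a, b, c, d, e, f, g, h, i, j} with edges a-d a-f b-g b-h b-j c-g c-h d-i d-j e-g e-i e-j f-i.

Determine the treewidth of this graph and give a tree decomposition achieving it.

Every bag has size at most 3, so the width is 3 − 1 = 2 and tw(G) ≤ 2. Since f–a–d–i–f is a cycle in G, G is not acyclic. Forests are exactly the graphs of treewidth ≤ 1, so tw(G) ≥ 2. Therefore the treewidth is 2.

Treewidth 2.
One optimal decomposition is:
Bags: B1 = {a, f, i}  B2 = {a, d, i}  B3 = {d, e, i}  B4 = {d, e, j}  B5 = {e, g, j}  B6 = {b, g, j}  B7 = {b, c, g}  B8 = {b, c, h}
Tree: B1–B2, B2–B3, B3–B4, B4–B5, B5–B6, B6–B7, B7–B8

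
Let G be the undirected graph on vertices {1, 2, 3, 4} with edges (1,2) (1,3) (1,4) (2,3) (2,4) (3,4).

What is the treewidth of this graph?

A width-3 tree decomposition is:
Bags: B1 = {1, 2, 3, 4}
Tree: (single bag)
With just one bag of size 4, the width is 4 − 1 = 3, so tw(G) ≤ 3. For the lower bound, the 4 vertices {1, 2, 3, 4} are pairwise adjacent, and any tree decomposition puts a clique entirely inside one bag — forcing width ≥ 3. Combining the bounds, tw(G) = 3.

3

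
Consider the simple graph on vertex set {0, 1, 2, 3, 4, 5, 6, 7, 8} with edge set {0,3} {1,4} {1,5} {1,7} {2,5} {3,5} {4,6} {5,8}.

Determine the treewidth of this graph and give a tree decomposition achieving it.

Treewidth 1.
Bags: B1 = {1, 5}  B2 = {3, 5}  B3 = {5, 8}  B4 = {1, 4}  B5 = {0, 3}  B6 = {2, 5}  B7 = {1, 7}  B8 = {4, 6}
Tree: B1–B2, B1–B3, B1–B4, B2–B5, B2–B6, B4–B7, B4–B8

Every bag has size at most 2, so the width is 2 − 1 = 1 and tw(G) ≤ 1. Since G has at least one edge (e.g. 5–1), it is not an edgeless graph, so tw(G) ≥ 1. Hence tw(G) = 1 exactly.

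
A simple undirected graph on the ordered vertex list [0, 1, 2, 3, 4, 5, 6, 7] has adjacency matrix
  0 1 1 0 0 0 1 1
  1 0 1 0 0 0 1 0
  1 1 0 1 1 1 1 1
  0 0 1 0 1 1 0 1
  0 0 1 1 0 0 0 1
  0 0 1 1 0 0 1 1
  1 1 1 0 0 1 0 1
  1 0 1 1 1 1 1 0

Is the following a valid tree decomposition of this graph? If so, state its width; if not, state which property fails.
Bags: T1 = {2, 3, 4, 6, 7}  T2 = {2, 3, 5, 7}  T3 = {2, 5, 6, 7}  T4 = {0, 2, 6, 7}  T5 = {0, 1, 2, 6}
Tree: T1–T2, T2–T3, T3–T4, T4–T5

A tree decomposition must satisfy three properties: every vertex lies in some bag; for every edge, both endpoints lie together in some bag; and for every vertex, the bags containing it form a connected subtree. Here bags containing vertex 6 are not connected in the tree, so the decomposition is invalid.

No — bags containing vertex 6 are not connected in the tree.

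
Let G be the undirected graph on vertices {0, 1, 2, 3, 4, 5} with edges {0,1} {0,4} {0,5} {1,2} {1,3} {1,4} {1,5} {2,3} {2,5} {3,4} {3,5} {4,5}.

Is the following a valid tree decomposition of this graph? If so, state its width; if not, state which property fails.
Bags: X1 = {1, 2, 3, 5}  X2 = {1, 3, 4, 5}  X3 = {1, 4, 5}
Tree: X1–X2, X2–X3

No — vertex 0 appears in no bag.

A tree decomposition must satisfy three properties: every vertex lies in some bag; for every edge, both endpoints lie together in some bag; and for every vertex, the bags containing it form a connected subtree. Here vertex 0 appears in no bag, so the decomposition is invalid.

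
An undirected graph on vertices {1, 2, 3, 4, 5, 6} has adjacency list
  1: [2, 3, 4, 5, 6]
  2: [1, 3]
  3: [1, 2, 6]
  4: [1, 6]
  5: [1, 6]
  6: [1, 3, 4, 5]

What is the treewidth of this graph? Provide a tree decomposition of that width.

Treewidth 2.
Bags: B1 = {1, 3, 6}  B2 = {1, 2, 3}  B3 = {1, 4, 6}  B4 = {1, 5, 6}
Tree: B1–B2, B1–B3, B3–B4

Every bag has size at most 3, so the width is 3 − 1 = 2 and tw(G) ≤ 2. For the lower bound, the 3 vertices {1, 2, 3} are pairwise adjacent, and any tree decomposition puts a clique entirely inside one bag — forcing width ≥ 2. Therefore the treewidth is 2.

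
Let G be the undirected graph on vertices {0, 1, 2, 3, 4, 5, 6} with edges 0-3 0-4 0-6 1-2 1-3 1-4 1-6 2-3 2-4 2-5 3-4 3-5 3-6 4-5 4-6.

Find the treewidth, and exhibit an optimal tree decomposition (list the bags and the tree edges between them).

Treewidth 3.
One such decomposition:
Bags: B1 = {1, 2, 3, 4}  B2 = {1, 3, 4, 6}  B3 = {2, 3, 4, 5}  B4 = {0, 3, 4, 6}
Tree: B1–B2, B1–B3, B2–B4

Every bag has size at most 4, so the width is 4 − 1 = 3 and tw(G) ≤ 3. On the other hand G contains the 4-clique {0, 3, 4, 6}. A clique must lie in a single bag of any decomposition, so no decomposition can have width below 3. The upper and lower bounds meet at 3, so that is the treewidth.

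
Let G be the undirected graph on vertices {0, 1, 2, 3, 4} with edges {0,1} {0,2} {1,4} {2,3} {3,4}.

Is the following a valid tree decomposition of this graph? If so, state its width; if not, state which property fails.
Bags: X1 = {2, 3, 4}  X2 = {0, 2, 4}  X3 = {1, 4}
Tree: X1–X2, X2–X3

A tree decomposition must satisfy three properties: every vertex lies in some bag; for every edge, both endpoints lie together in some bag; and for every vertex, the bags containing it form a connected subtree. Here edge (0,1) lies in no bag, so the decomposition is invalid.

No — edge (0,1) lies in no bag.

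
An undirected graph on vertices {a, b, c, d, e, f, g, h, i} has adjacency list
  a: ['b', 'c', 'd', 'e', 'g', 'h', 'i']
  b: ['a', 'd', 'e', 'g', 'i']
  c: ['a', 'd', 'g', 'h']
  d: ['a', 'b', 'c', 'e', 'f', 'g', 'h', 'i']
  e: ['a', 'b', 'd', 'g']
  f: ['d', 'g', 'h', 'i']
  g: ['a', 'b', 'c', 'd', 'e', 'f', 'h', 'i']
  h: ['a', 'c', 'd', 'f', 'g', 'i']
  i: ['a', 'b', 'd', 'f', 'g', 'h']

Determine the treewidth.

A width-4 tree decomposition is:
Bags: B1 = {a, b, d, e, g}  B2 = {a, b, d, g, i}  B3 = {a, d, g, h, i}  B4 = {d, f, g, h, i}  B5 = {a, c, d, g, h}
Tree: B1–B2, B2–B3, B3–B4, B3–B5
The largest bag has 5 vertices, giving width 4; this decomposition certifies tw(G) ≤ 4. On the other hand G contains the 5-clique {a, b, d, e, g}. A clique must lie in a single bag of any decomposition, so no decomposition can have width below 4. Therefore the treewidth is 4.

4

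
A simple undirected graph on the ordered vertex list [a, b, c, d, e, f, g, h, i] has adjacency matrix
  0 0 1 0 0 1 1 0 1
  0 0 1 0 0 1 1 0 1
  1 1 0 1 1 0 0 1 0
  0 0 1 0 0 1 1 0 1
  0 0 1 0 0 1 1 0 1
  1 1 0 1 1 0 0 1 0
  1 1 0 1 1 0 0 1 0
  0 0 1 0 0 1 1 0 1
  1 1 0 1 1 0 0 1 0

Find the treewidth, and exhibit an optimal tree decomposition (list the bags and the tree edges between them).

The largest bag has 5 vertices, giving width 4; this decomposition certifies tw(G) ≤ 4. For the lower bound: the 5 vertex sets {g,h}, {a,f}, {e,i}, {c}, {d} are disjoint, each induces a connected subgraph, and every pair is joined by at least one edge of G. Contracting each set to a single vertex therefore yields K_{5} as a minor, and since treewidth is minor-monotone, tw(G) ≥ tw(K_{5}) = 4. Therefore the treewidth is 4.

Treewidth 4.
Bags: B1 = {c, f, g, h, i}  B2 = {a, c, f, g, i}  B3 = {c, e, f, g, i}  B4 = {c, d, f, g, i}  B5 = {b, c, f, g, i}
Tree: B1–B2, B2–B3, B3–B4, B4–B5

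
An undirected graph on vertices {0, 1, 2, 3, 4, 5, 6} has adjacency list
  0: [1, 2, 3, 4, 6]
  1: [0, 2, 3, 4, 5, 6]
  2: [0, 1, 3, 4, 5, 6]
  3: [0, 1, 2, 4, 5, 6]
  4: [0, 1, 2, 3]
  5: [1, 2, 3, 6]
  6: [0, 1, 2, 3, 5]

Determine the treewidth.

A width-4 tree decomposition is:
Bags: B1 = {0, 1, 2, 3, 4}  B2 = {0, 1, 2, 3, 6}  B3 = {1, 2, 3, 5, 6}
Tree: B1–B2, B2–B3
The largest bag has 5 vertices, giving width 4; this decomposition certifies tw(G) ≤ 4. On the other hand G contains the 5-clique {0, 1, 2, 3, 4}. A clique must lie in a single bag of any decomposition, so no decomposition can have width below 4. The upper and lower bounds meet at 4, so that is the treewidth.

4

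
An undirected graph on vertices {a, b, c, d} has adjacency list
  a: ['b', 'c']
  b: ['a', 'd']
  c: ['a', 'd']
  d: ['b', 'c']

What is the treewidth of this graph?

A width-2 tree decomposition is:
Bags: B1 = {b, c, d}  B2 = {a, b, c}
Tree: B1–B2
The largest bag has 3 vertices, giving width 2; this decomposition certifies tw(G) ≤ 2. The edges c–d–b–a–c form a cycle, so G is not a tree and its treewidth is at least 2. Combining the bounds, tw(G) = 2.

2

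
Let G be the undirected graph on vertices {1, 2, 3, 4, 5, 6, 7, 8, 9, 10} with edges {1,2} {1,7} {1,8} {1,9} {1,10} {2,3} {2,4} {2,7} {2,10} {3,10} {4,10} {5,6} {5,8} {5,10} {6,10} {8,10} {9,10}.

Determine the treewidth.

A width-2 tree decomposition is:
Bags: B1 = {1, 2, 10}  B2 = {1, 9, 10}  B3 = {2, 4, 10}  B4 = {1, 2, 7}  B5 = {2, 3, 10}  B6 = {1, 8, 10}  B7 = {5, 8, 10}  B8 = {5, 6, 10}
Tree: B1–B2, B1–B3, B1–B4, B1–B5, B1–B6, B6–B7, B7–B8
Every bag has size at most 3, so the width is 3 − 1 = 2 and tw(G) ≤ 2. Conversely, {1, 8, 10} is a clique of size 3, and the vertices of any clique must share a bag in every tree decomposition; so some bag has ≥ 3 vertices and tw(G) ≥ 2. Combining the bounds, tw(G) = 2.

2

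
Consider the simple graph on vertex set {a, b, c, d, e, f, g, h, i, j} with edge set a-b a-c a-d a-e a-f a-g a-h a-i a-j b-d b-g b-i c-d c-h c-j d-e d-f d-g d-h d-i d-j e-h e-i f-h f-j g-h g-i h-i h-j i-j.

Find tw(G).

4

A width-4 tree decomposition is:
Bags: B1 = {a, d, g, h, i}  B2 = {a, d, h, i, j}  B3 = {a, d, f, h, j}  B4 = {a, b, d, g, i}  B5 = {a, d, e, h, i}  B6 = {a, c, d, h, j}
Tree: B1–B2, B2–B3, B1–B4, B1–B5, B2–B6
Each bag holds 5 vertices, so the decomposition has width 4, which upper-bounds the treewidth. On the other hand G contains the 5-clique {a, c, d, h, j}. A clique must lie in a single bag of any decomposition, so no decomposition can have width below 4. The upper and lower bounds meet at 4, so that is the treewidth.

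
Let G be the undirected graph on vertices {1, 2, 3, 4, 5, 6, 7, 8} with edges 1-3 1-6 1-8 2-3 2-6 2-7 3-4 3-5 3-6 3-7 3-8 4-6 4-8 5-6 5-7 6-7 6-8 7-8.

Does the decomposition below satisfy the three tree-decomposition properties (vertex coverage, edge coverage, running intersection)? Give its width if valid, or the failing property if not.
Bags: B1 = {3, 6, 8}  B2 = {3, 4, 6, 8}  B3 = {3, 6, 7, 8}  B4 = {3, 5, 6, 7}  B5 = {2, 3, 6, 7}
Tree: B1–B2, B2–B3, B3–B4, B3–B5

A tree decomposition must satisfy three properties: every vertex lies in some bag; for every edge, both endpoints lie together in some bag; and for every vertex, the bags containing it form a connected subtree. Here vertex 1 appears in no bag, so the decomposition is invalid.

No — vertex 1 appears in no bag.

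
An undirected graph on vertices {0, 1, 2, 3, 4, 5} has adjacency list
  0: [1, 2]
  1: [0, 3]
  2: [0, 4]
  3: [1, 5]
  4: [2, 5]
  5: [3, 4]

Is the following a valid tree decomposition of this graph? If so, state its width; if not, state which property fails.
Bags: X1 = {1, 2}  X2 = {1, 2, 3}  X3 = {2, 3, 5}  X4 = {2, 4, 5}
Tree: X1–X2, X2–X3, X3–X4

No — vertex 0 appears in no bag.

A tree decomposition must satisfy three properties: every vertex lies in some bag; for every edge, both endpoints lie together in some bag; and for every vertex, the bags containing it form a connected subtree. Here vertex 0 appears in no bag, so the decomposition is invalid.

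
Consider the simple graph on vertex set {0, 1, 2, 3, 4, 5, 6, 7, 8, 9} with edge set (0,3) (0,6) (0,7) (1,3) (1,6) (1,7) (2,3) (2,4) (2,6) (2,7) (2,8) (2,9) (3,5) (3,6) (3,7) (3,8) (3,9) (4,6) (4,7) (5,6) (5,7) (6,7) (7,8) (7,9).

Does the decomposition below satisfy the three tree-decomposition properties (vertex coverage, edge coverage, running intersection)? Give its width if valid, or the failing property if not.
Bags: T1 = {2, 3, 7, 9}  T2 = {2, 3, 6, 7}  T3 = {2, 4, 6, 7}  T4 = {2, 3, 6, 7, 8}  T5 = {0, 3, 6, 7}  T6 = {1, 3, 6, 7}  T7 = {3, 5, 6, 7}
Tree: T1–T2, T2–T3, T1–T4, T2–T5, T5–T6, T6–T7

A tree decomposition must satisfy three properties: every vertex lies in some bag; for every edge, both endpoints lie together in some bag; and for every vertex, the bags containing it form a connected subtree. Here bags containing vertex 6 are not connected in the tree, so the decomposition is invalid.

No — bags containing vertex 6 are not connected in the tree.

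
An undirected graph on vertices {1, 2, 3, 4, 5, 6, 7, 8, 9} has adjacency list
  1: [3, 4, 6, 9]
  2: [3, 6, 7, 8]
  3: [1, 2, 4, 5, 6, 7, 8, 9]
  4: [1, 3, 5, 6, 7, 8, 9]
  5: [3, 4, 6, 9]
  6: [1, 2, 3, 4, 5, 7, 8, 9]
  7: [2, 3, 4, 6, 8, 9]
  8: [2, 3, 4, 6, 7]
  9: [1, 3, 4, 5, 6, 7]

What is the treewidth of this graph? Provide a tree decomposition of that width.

The largest bag has 5 vertices, giving width 4; this decomposition certifies tw(G) ≤ 4. On the other hand G contains the 5-clique {2, 3, 6, 7, 8}. A clique must lie in a single bag of any decomposition, so no decomposition can have width below 4. Combining the bounds, tw(G) = 4.

Treewidth 4.
Bags: B1 = {3, 4, 6, 7, 8}  B2 = {2, 3, 6, 7, 8}  B3 = {3, 4, 6, 7, 9}  B4 = {3, 4, 5, 6, 9}  B5 = {1, 3, 4, 6, 9}
Tree: B1–B2, B1–B3, B3–B4, B4–B5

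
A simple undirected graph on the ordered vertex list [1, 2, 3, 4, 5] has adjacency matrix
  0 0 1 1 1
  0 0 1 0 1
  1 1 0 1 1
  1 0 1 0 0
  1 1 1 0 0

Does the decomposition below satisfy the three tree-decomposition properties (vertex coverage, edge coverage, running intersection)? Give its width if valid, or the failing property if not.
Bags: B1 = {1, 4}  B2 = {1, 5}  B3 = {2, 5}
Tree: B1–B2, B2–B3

A tree decomposition must satisfy three properties: every vertex lies in some bag; for every edge, both endpoints lie together in some bag; and for every vertex, the bags containing it form a connected subtree. Here vertex 3 appears in no bag, so the decomposition is invalid.

No — vertex 3 appears in no bag.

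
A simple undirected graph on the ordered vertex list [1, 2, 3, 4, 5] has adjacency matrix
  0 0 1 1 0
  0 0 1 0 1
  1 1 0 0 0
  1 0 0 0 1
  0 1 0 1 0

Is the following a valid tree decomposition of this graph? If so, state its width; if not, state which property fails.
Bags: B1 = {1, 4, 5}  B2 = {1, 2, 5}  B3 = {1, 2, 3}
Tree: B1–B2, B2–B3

Yes; width 2.

Checking the three conditions: (i) the bags cover all of {1, 2, 3, 4, 5}; (ii) for each edge, some bag contains both endpoints; (iii) the bags containing any fixed vertex form a subtree. All hold, so the decomposition is valid with width 3 − 1 = 2.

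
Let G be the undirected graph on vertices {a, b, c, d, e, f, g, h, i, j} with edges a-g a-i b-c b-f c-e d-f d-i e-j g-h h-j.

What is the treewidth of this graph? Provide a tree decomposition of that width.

Each bag holds 3 vertices, so the decomposition has width 2, which upper-bounds the treewidth. For the lower bound, G contains the cycle e–j–h–g–a–i–d–f–b–c–e, so G is not a forest; only forests have treewidth ≤ 1, hence tw(G) ≥ 2. Hence tw(G) = 2 exactly.

Treewidth 2.
One such decomposition:
Bags: B1 = {e, h, j}  B2 = {e, g, h}  B3 = {a, e, g}  B4 = {a, e, i}  B5 = {d, e, i}  B6 = {d, e, f}  B7 = {b, e, f}  B8 = {b, c, e}
Tree: B1–B2, B2–B3, B3–B4, B4–B5, B5–B6, B6–B7, B7–B8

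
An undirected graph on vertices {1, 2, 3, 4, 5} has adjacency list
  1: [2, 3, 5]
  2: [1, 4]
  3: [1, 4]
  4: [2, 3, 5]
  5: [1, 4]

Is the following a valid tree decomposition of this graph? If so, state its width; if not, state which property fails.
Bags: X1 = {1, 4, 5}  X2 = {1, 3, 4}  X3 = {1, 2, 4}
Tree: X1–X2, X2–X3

Every vertex of G appears in some bag (union = {1, 2, 3, 4, 5}); every edge is covered by a bag; and for each vertex v the set of bags containing v is connected in the bag tree. The decomposition is therefore valid. The largest bag has 3 vertices, so the width is 2.

Yes; width 2.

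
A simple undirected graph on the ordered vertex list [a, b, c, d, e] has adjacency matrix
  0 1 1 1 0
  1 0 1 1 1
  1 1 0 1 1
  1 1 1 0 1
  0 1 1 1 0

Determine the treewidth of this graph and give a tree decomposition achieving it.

Treewidth 3.
Bags: B1 = {a, b, c, d}  B2 = {b, c, d, e}
Tree: B1–B2

Every bag has size at most 4, so the width is 4 − 1 = 3 and tw(G) ≤ 3. Conversely, {b, c, d, e} is a clique of size 4, and the vertices of any clique must share a bag in every tree decomposition; so some bag has ≥ 4 vertices and tw(G) ≥ 3. Therefore the treewidth is 3.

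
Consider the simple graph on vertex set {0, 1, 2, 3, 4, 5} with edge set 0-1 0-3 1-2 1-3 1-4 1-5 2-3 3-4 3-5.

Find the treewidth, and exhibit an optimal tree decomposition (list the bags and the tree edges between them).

The largest bag has 3 vertices, giving width 2; this decomposition certifies tw(G) ≤ 2. On the other hand G contains the 3-clique {0, 1, 3}. A clique must lie in a single bag of any decomposition, so no decomposition can have width below 2. Combining the bounds, tw(G) = 2.

Treewidth 2.
Bags: B1 = {0, 1, 3}  B2 = {1, 2, 3}  B3 = {1, 3, 4}  B4 = {1, 3, 5}
Tree: B1–B2, B2–B3, B3–B4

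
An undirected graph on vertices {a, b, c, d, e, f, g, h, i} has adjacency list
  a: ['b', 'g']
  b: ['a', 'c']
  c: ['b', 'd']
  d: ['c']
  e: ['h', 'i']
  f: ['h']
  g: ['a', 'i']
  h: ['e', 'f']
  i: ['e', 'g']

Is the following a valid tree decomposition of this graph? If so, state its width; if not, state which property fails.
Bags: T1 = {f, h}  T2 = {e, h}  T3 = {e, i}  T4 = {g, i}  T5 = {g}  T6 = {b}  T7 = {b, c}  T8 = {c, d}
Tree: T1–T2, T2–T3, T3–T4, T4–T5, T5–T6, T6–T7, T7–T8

A tree decomposition must satisfy three properties: every vertex lies in some bag; for every edge, both endpoints lie together in some bag; and for every vertex, the bags containing it form a connected subtree. Here vertex a appears in no bag, so the decomposition is invalid.

No — vertex a appears in no bag.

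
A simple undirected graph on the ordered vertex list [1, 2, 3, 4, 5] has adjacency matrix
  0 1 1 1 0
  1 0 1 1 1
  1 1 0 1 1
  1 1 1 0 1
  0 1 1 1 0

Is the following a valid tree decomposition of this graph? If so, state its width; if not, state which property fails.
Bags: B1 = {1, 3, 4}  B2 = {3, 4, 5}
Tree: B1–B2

A tree decomposition must satisfy three properties: every vertex lies in some bag; for every edge, both endpoints lie together in some bag; and for every vertex, the bags containing it form a connected subtree. Here vertex 2 appears in no bag, so the decomposition is invalid.

No — vertex 2 appears in no bag.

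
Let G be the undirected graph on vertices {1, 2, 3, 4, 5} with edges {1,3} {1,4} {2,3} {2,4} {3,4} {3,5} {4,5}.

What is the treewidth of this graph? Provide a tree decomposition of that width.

Treewidth 2.
One such decomposition:
Bags: B1 = {3, 4, 5}  B2 = {2, 3, 4}  B3 = {1, 3, 4}
Tree: B1–B2, B2–B3

Each bag holds 3 vertices, so the decomposition has width 2, which upper-bounds the treewidth. On the other hand G contains the 3-clique {1, 3, 4}. A clique must lie in a single bag of any decomposition, so no decomposition can have width below 2. The upper and lower bounds meet at 2, so that is the treewidth.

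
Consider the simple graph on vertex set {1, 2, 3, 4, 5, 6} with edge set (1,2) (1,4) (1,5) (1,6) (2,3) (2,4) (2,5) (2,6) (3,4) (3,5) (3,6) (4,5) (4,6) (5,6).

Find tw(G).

A width-4 tree decomposition is:
Bags: B1 = {1, 2, 4, 5, 6}  B2 = {2, 3, 4, 5, 6}
Tree: B1–B2
Every bag has size at most 5, so the width is 5 − 1 = 4 and tw(G) ≤ 4. For the lower bound, the 5 vertices {1, 2, 4, 5, 6} are pairwise adjacent, and any tree decomposition puts a clique entirely inside one bag — forcing width ≥ 4. Combining the bounds, tw(G) = 4.

4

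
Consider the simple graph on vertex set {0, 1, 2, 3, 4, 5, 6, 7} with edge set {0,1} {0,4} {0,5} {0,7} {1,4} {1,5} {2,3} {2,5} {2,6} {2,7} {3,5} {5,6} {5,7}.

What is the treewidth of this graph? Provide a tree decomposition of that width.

Treewidth 2.
One optimal decomposition is:
Bags: B1 = {0, 5, 7}  B2 = {2, 5, 7}  B3 = {0, 1, 5}  B4 = {0, 1, 4}  B5 = {2, 5, 6}  B6 = {2, 3, 5}
Tree: B1–B2, B1–B3, B3–B4, B2–B5, B5–B6

Every bag has size at most 3, so the width is 3 − 1 = 2 and tw(G) ≤ 2. On the other hand G contains the 3-clique {0, 1, 4}. A clique must lie in a single bag of any decomposition, so no decomposition can have width below 2. The upper and lower bounds meet at 2, so that is the treewidth.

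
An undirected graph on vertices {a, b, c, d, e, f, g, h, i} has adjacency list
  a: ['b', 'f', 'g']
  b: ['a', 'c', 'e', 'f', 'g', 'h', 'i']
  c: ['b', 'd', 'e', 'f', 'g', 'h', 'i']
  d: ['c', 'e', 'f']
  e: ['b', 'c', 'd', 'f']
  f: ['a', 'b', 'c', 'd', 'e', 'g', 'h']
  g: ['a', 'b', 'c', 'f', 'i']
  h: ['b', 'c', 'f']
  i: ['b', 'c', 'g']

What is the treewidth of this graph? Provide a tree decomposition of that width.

The largest bag has 4 vertices, giving width 3; this decomposition certifies tw(G) ≤ 3. On the other hand G contains the 4-clique {c, d, e, f}. A clique must lie in a single bag of any decomposition, so no decomposition can have width below 3. The upper and lower bounds meet at 3, so that is the treewidth.

Treewidth 3.
One optimal decomposition is:
Bags: B1 = {a, b, f, g}  B2 = {b, c, f, g}  B3 = {b, c, e, f}  B4 = {c, d, e, f}  B5 = {b, c, f, h}  B6 = {b, c, g, i}
Tree: B1–B2, B2–B3, B3–B4, B3–B5, B2–B6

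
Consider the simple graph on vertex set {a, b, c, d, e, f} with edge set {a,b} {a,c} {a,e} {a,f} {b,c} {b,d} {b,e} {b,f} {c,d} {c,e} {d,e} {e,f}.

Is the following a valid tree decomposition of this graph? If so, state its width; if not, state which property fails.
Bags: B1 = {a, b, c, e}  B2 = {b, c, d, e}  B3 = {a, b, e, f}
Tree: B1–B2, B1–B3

Every vertex of G appears in some bag (union = {a, b, c, d, e, f}); every edge is covered by a bag; and for each vertex v the set of bags containing v is connected in the bag tree. The decomposition is therefore valid. The largest bag has 4 vertices, so the width is 3.

Yes; width 3.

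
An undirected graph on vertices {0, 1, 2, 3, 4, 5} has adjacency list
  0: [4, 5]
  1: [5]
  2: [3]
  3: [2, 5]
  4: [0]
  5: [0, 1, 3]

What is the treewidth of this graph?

A width-1 tree decomposition is:
Bags: B1 = {0, 5}  B2 = {0, 4}  B3 = {3, 5}  B4 = {1, 5}  B5 = {2, 3}
Tree: B1–B2, B1–B3, B1–B4, B3–B5
Each bag holds 2 vertices, so the decomposition has width 1, which upper-bounds the treewidth. Since G has at least one edge (e.g. 0–5), it is not an edgeless graph, so tw(G) ≥ 1. Therefore the treewidth is 1.

1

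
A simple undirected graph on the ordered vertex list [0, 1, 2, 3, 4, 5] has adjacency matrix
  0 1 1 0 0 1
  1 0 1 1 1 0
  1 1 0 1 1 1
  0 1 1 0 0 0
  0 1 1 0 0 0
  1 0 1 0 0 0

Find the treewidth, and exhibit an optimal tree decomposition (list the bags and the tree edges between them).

The largest bag has 3 vertices, giving width 2; this decomposition certifies tw(G) ≤ 2. On the other hand G contains the 3-clique {0, 1, 2}. A clique must lie in a single bag of any decomposition, so no decomposition can have width below 2. Hence tw(G) = 2 exactly.

Treewidth 2.
One such decomposition:
Bags: B1 = {0, 1, 2}  B2 = {1, 2, 4}  B3 = {1, 2, 3}  B4 = {0, 2, 5}
Tree: B1–B2, B2–B3, B1–B4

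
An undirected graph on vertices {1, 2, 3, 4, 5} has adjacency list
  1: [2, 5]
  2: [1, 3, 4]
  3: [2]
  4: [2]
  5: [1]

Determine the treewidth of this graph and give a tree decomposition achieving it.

Every bag has size at most 2, so the width is 2 − 1 = 1 and tw(G) ≤ 1. G has an edge, so its treewidth is at least 1. The upper and lower bounds meet at 1, so that is the treewidth.

Treewidth 1.
Bags: B1 = {1, 2}  B2 = {1, 5}  B3 = {2, 3}  B4 = {2, 4}
Tree: B1–B2, B1–B3, B1–B4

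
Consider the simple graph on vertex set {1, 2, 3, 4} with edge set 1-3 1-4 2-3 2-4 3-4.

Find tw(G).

A width-2 tree decomposition is:
Bags: B1 = {1, 3, 4}  B2 = {2, 3, 4}
Tree: B1–B2
Every bag has size at most 3, so the width is 3 − 1 = 2 and tw(G) ≤ 2. Conversely, {1, 3, 4} is a clique of size 3, and the vertices of any clique must share a bag in every tree decomposition; so some bag has ≥ 3 vertices and tw(G) ≥ 2. Therefore the treewidth is 2.

2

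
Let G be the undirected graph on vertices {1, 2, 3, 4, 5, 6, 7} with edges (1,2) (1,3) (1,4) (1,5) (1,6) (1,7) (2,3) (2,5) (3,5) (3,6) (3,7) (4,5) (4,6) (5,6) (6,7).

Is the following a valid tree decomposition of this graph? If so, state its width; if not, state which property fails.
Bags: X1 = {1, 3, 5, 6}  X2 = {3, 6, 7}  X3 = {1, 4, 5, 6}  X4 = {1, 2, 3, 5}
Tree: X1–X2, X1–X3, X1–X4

No — edge (1,7) lies in no bag.

A tree decomposition must satisfy three properties: every vertex lies in some bag; for every edge, both endpoints lie together in some bag; and for every vertex, the bags containing it form a connected subtree. Here edge (1,7) lies in no bag, so the decomposition is invalid.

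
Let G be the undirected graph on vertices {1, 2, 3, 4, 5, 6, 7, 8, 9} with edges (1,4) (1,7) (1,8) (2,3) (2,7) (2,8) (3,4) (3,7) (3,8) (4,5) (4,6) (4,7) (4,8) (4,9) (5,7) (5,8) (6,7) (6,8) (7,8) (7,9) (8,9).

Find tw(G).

3

A width-3 tree decomposition is:
Bags: B1 = {4, 5, 7, 8}  B2 = {3, 4, 7, 8}  B3 = {4, 6, 7, 8}  B4 = {2, 3, 7, 8}  B5 = {1, 4, 7, 8}  B6 = {4, 7, 8, 9}
Tree: B1–B2, B2–B3, B2–B4, B3–B5, B5–B6
Each bag holds 4 vertices, so the decomposition has width 3, which upper-bounds the treewidth. Conversely, {2, 3, 7, 8} is a clique of size 4, and the vertices of any clique must share a bag in every tree decomposition; so some bag has ≥ 4 vertices and tw(G) ≥ 3. Combining the bounds, tw(G) = 3.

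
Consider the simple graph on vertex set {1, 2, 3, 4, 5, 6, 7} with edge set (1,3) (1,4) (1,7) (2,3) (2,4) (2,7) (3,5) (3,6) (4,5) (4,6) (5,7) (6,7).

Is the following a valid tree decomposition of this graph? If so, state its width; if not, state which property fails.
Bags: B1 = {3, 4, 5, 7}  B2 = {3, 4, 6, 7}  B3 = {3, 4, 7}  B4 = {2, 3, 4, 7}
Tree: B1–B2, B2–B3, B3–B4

A tree decomposition must satisfy three properties: every vertex lies in some bag; for every edge, both endpoints lie together in some bag; and for every vertex, the bags containing it form a connected subtree. Here vertex 1 appears in no bag, so the decomposition is invalid.

No — vertex 1 appears in no bag.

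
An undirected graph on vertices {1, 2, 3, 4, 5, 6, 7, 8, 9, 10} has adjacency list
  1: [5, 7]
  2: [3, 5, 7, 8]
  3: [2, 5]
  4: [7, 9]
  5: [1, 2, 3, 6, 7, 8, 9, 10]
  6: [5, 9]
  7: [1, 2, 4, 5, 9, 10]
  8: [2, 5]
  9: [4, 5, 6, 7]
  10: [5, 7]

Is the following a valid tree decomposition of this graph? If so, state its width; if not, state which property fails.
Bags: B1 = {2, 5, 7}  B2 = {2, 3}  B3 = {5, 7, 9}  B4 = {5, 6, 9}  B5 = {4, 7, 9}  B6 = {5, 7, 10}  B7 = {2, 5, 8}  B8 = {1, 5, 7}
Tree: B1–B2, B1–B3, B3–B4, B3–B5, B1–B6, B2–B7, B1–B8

No — edge (5,3) lies in no bag.

A tree decomposition must satisfy three properties: every vertex lies in some bag; for every edge, both endpoints lie together in some bag; and for every vertex, the bags containing it form a connected subtree. Here edge (5,3) lies in no bag, so the decomposition is invalid.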